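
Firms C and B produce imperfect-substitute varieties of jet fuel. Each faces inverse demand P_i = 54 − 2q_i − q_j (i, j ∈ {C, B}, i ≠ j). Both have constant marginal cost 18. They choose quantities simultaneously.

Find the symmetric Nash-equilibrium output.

7.2

Firm C's profit: π = q_C(54 − 2q_C − q_B) − 18q_C.
∂π/∂q_C = 36 − 4q_C − q_B = 0 ⇒ q_C = 9 − 0.25q_B.
The game is symmetric, so in equilibrium q_B = q_C: the reaction function gives 1.25q_C = 9, hence q_C = 7.2.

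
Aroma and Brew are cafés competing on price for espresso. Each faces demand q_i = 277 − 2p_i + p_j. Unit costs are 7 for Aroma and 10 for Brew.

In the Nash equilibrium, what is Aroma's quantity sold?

180.8

Aroma's profit: π = (p_{Aroma} − 7)(277 − 2p_{Aroma} + p_{Brew}).
∂π/∂p_{Aroma} = 291 − 4p_{Aroma} + p_{Brew} = 0 ⇒ p_{Aroma} = 72.75 + 0.25p_{Brew}.
Similarly p_{Brew} = 74.25 + 0.25p_{Aroma}.
Plugging p_{Brew} into Aroma's best response: p_{Aroma} = 72.75 + 0.25(74.25 + 0.25p_{Aroma}) ⇒ 0.9375p_{Aroma} = 91.3125, so p_{Aroma} = 97.4.
Then p_{Brew} = 74.25 + 0.25·97.4 = 98.6.
q_{Aroma} = 277 − 2·97.4 + 98.6 = 180.8.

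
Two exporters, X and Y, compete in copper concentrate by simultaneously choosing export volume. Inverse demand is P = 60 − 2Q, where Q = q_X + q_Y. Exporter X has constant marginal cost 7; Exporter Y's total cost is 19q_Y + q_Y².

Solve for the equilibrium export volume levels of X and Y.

Exporter X's profit: π = q_X(60 − 2(q_X + q_Y)) − 7q_X.
∂π/∂q_X = 53 − 4q_X − 2q_Y = 0, so q_X = 13.25 − 0.5q_Y.
For Y: ∂π/∂q_Y = 41 − 6q_Y − 2q_X = 0 ⇒ q_Y = 41/6 − (1/3)q_X.
Solving the two reaction functions simultaneously: (1 − (−0.5)(−1/3))q_X = 13.25 − 0.5·(41/6), so (5/6)q_X = 59/6 and q_X = 11.8.
Then q_Y = 41/6 − (1/3)·11.8 = 2.9.

11.8, 2.9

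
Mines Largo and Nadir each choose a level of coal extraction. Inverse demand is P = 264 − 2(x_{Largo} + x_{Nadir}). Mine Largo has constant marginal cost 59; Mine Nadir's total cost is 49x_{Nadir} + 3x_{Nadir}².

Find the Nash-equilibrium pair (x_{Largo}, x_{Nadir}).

Mine Largo's profit: π = x_{Largo}(264 − 2(x_{Largo} + x_{Nadir})) − 59x_{Largo}.
∂π/∂x_{Largo} = 205 − 4x_{Largo} − 2x_{Nadir} = 0, so x_{Largo} = 51.25 − 0.5x_{Nadir}.
For Nadir: ∂π/∂x_{Nadir} = 215 − 10x_{Nadir} − 2x_{Largo} = 0 ⇒ x_{Nadir} = 21.5 − 0.2x_{Largo}.
Plugging x_{Nadir} into Largo's best response: x_{Largo} = 51.25 − 0.5(21.5 − 0.2x_{Largo}) ⇒ 0.9x_{Largo} = 40.5, so x_{Largo} = 45.
Then x_{Nadir} = 21.5 − 0.2·45 = 12.5.

45, 12.5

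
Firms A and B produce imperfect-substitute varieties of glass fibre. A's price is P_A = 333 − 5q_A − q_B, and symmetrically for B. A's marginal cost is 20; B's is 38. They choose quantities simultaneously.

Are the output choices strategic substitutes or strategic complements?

Firm A's profit: π = q_A(333 − 5q_A − q_B) − 20q_A.
∂π/∂q_A = 313 − 10q_A − q_B = 0 ⇒ q_A = 31.3 − 0.1q_B.
The best-response slope dq_A/dq_B = −0.1 < 0: the reaction function is downward-sloping, so the choices are strategic substitutes.

strategic substitutes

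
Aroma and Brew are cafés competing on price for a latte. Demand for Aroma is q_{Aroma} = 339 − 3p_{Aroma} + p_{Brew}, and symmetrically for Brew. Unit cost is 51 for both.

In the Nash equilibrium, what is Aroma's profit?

Aroma's profit: π = (p_{Aroma} − 51)(339 − 3p_{Aroma} + p_{Brew}).
∂π/∂p_{Aroma} = 492 − 6p_{Aroma} + p_{Brew} = 0 ⇒ p_{Aroma} = 82 + (1/6)p_{Brew}.
The game is symmetric, so in equilibrium p_{Brew} = p_{Aroma}: the reaction function gives (5/6)p_{Aroma} = 82, hence p_{Aroma} = 98.4.
q_{Aroma} = 339 − 3·98.4 + 98.4 = 142.2.
Profit = (98.4 − 51)·142.2 = 6740.28.

6740.28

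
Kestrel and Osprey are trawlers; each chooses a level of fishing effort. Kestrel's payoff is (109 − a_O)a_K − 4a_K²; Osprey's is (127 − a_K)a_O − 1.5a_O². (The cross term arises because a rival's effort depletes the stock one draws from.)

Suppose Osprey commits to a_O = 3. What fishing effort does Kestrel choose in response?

13.25

Expanding Kestrel's payoff: 109a_K − a_Oa_K − 4a_K².
∂π/∂a_K = 109 − a_O − 8a_K = 0, so a_K = 13.625 − 0.125a_O.
At a_O = 3: a_K = 13.625 − 0.125·3 = 13.25.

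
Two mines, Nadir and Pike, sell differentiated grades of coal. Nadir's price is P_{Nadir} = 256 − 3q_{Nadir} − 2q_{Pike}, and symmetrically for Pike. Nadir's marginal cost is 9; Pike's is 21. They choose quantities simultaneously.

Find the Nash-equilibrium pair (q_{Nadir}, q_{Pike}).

Mine Nadir's profit: π = q_{Nadir}(256 − 3q_{Nadir} − 2q_{Pike}) − 9q_{Nadir}.
∂π/∂q_{Nadir} = 247 − 6q_{Nadir} − 2q_{Pike} = 0 ⇒ q_{Nadir} = 247/6 − (1/3)q_{Pike}.
Similarly q_{Pike} = 235/6 − (1/3)q_{Nadir}.
Solving the two reaction functions simultaneously: (1 − (−1/3)(−1/3))q_{Nadir} = 247/6 − (1/3)·(235/6), so (8/9)q_{Nadir} = 253/9 and q_{Nadir} = 31.625.
Then q_{Pike} = 235/6 − (1/3)·31.625 = 28.625.

31.625, 28.625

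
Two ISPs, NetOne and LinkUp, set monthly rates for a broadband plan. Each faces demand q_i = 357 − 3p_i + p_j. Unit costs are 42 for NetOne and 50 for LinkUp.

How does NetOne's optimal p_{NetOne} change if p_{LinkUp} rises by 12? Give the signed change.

NetOne's profit: π = (p_{NetOne} − 42)(357 − 3p_{NetOne} + p_{LinkUp}).
∂π/∂p_{NetOne} = 483 − 6p_{NetOne} + p_{LinkUp} = 0 ⇒ p_{NetOne} = 80.5 + (1/6)p_{LinkUp}.
The reaction-function slope is 1/6, so a 12-unit rise in p_{LinkUp} moves p_{NetOne} by 1/6 × 12 = 2. NetOne's best response rises — the actions are strategic complements.

2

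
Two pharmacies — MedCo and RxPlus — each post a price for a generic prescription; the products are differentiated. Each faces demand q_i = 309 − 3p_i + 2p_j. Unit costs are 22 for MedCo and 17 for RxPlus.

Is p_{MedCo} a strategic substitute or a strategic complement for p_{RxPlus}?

strategic complements

MedCo's profit: π = (p_{MedCo} − 22)(309 − 3p_{MedCo} + 2p_{RxPlus}).
∂π/∂p_{MedCo} = 375 − 6p_{MedCo} + 2p_{RxPlus} = 0 ⇒ p_{MedCo} = 62.5 + (1/3)p_{RxPlus}.
The best-response slope dp_{MedCo}/dp_{RxPlus} = 1/3 > 0: the reaction function is upward-sloping, so the choices are strategic complements.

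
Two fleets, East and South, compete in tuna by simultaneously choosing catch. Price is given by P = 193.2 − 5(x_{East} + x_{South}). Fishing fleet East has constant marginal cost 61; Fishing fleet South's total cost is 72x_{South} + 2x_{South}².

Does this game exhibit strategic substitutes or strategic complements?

strategic substitutes

Fishing fleet East's profit: π = x_{East}(193.2 − 5(x_{East} + x_{South})) − 61x_{East}.
∂π/∂x_{East} = 132.2 − 10x_{East} − 5x_{South} = 0, so x_{East} = 13.22 − 0.5x_{South}.
The best-response slope dx_{East}/dx_{South} = −0.5 < 0: the reaction function is downward-sloping, so the choices are strategic substitutes.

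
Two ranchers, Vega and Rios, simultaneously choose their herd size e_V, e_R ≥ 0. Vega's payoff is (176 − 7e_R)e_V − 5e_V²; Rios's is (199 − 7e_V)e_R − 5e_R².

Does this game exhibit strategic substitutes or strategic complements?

Expanding Vega's payoff: 176e_V − 7e_Re_V − 5e_V².
∂π/∂e_V = 176 − 7e_R − 10e_V = 0, so e_V = 17.6 − 0.7e_R.
The best-response slope de_V/de_R = −0.7 < 0: the reaction function is downward-sloping, so the choices are strategic substitutes.

strategic substitutes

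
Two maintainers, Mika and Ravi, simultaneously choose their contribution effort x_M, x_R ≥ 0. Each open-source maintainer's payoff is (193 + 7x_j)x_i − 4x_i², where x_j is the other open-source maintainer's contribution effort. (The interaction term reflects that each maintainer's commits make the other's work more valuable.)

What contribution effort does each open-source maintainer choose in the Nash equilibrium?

193

Mika's payoff is (193 + 7x_R)x_M − 4x_M².
∂π/∂x_M = 193 + 7x_R − 8x_M = 0, so x_M = 24.125 + 0.875x_R.
By symmetry x_R = x_M; substituting into the reaction function, 0.125x_M = 24.125 and x_M = 193.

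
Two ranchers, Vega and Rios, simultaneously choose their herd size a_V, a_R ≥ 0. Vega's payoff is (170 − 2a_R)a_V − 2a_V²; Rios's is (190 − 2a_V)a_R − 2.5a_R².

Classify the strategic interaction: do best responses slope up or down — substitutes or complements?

strategic substitutes

Expanding Vega's payoff: 170a_V − 2a_Ra_V − 2a_V².
∂π/∂a_V = 170 − 2a_R − 4a_V = 0, so a_V = 42.5 − 0.5a_R.
The best-response slope da_V/da_R = −0.5 < 0: the reaction function is downward-sloping, so the choices are strategic substitutes.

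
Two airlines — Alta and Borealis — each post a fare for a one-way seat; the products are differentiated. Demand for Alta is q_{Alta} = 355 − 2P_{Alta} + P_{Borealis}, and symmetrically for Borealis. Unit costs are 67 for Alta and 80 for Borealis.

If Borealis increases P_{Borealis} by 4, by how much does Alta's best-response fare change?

Alta's profit: π = (P_{Alta} − 67)(355 − 2P_{Alta} + P_{Borealis}).
∂π/∂P_{Alta} = 489 − 4P_{Alta} + P_{Borealis} = 0 ⇒ P_{Alta} = 122.25 + 0.25P_{Borealis}.
The reaction-function slope is 0.25, so a 4-unit rise in P_{Borealis} moves P_{Alta} by 0.25 × 4 = 1. Alta's best response rises — the actions are strategic complements.

1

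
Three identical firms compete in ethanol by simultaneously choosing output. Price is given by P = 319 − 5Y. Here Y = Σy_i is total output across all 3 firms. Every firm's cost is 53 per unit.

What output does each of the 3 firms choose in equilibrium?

A representative firm's profit is π_i = y_i(319 − 5Y) − 53y_i, with Y = y_i + Σ_{j≠i} y_j.
First-order condition: 266 − 10y_i − 5Σ_{j≠i} y_j = 0.
Imposing symmetry (y_j = y for all j) turns Σ_{j≠i} y_j into 2y, so 266 = 20y and y = 13.3.

13.3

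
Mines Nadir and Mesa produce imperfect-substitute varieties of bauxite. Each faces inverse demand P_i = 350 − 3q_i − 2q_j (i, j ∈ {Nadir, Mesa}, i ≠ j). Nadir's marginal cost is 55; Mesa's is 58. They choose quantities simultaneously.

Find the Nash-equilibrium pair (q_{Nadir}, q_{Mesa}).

Mine Nadir's profit: π = q_{Nadir}(350 − 3q_{Nadir} − 2q_{Mesa}) − 55q_{Nadir}.
∂π/∂q_{Nadir} = 295 − 6q_{Nadir} − 2q_{Mesa} = 0 ⇒ q_{Nadir} = 295/6 − (1/3)q_{Mesa}.
Similarly q_{Mesa} = 146/3 − (1/3)q_{Nadir}.
Solving the two reaction functions simultaneously: (1 − (−1/3)(−1/3))q_{Nadir} = 295/6 − (1/3)·(146/3), so (8/9)q_{Nadir} = 593/18 and q_{Nadir} = 37.0625.
Then q_{Mesa} = 146/3 − (1/3)·37.0625 = 36.3125.

37.0625, 36.3125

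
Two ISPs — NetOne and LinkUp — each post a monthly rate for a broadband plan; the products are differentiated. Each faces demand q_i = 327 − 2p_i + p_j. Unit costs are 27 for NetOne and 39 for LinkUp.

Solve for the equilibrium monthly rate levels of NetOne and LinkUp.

128.6, 133.4

NetOne's profit: π = (p_{NetOne} − 27)(327 − 2p_{NetOne} + p_{LinkUp}).
∂π/∂p_{NetOne} = 381 − 4p_{NetOne} + p_{LinkUp} = 0 ⇒ p_{NetOne} = 95.25 + 0.25p_{LinkUp}.
Similarly p_{LinkUp} = 101.25 + 0.25p_{NetOne}.
Substituting the second reaction function into the first: p_{NetOne} = 95.25 + 0.25(101.25 + 0.25p_{NetOne}), which gives 0.9375p_{NetOne} = 120.5625 ⇒ p_{NetOne} = 128.6.
Then p_{LinkUp} = 101.25 + 0.25·128.6 = 133.4.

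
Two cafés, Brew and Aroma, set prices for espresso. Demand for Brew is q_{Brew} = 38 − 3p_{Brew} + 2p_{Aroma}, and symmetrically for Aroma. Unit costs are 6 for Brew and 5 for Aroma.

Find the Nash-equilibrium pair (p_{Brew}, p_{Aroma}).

Brew's profit: π = (p_{Brew} − 6)(38 − 3p_{Brew} + 2p_{Aroma}).
∂π/∂p_{Brew} = 56 − 6p_{Brew} + 2p_{Aroma} = 0 ⇒ p_{Brew} = 28/3 + (1/3)p_{Aroma}.
Similarly p_{Aroma} = 53/6 + (1/3)p_{Brew}.
Substituting the second reaction function into the first: p_{Brew} = 28/3 + (1/3)(53/6 + (1/3)p_{Brew}), which gives (8/9)p_{Brew} = 221/18 ⇒ p_{Brew} = 13.8125.
Then p_{Aroma} = 53/6 + (1/3)·13.8125 = 13.4375.

13.8125, 13.4375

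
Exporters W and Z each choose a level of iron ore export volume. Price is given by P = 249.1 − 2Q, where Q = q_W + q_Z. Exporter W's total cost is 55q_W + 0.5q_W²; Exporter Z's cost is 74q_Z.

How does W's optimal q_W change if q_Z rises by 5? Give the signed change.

-2

Exporter W's profit: π = q_W(249.1 − 2(q_W + q_Z)) − 55q_W − 0.5q_W².
∂π/∂q_W = 194.1 − 5q_W − 2q_Z = 0, so q_W = 38.82 − 0.4q_Z.
The reaction-function slope is −0.4, so a 5-unit rise in q_Z moves q_W by −0.4 × 5 = −2. W's best response falls — the actions are strategic substitutes.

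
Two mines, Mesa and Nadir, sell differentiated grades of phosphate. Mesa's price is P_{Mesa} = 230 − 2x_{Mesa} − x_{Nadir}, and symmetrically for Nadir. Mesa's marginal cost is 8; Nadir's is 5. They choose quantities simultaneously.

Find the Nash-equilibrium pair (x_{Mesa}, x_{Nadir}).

44.2, 45.2

Mine Mesa's profit: π = x_{Mesa}(230 − 2x_{Mesa} − x_{Nadir}) − 8x_{Mesa}.
∂π/∂x_{Mesa} = 222 − 4x_{Mesa} − x_{Nadir} = 0 ⇒ x_{Mesa} = 55.5 − 0.25x_{Nadir}.
Similarly x_{Nadir} = 56.25 − 0.25x_{Mesa}.
Plugging x_{Nadir} into Mesa's best response: x_{Mesa} = 55.5 − 0.25(56.25 − 0.25x_{Mesa}) ⇒ 0.9375x_{Mesa} = 41.4375, so x_{Mesa} = 44.2.
Then x_{Nadir} = 56.25 − 0.25·44.2 = 45.2.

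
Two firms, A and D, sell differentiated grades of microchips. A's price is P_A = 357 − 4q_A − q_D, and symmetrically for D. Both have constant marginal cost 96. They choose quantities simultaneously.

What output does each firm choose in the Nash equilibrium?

Firm A's profit: π = q_A(357 − 4q_A − q_D) − 96q_A.
∂π/∂q_A = 261 − 8q_A − q_D = 0 ⇒ q_A = 32.625 − 0.125q_D.
The game is symmetric, so in equilibrium q_D = q_A: the reaction function gives 1.125q_A = 32.625, hence q_A = 29.

29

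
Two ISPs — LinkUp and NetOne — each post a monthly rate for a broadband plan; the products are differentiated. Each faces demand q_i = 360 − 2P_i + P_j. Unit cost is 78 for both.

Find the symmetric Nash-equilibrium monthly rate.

172

LinkUp's profit: π = (P_{LinkUp} − 78)(360 − 2P_{LinkUp} + P_{NetOne}).
∂π/∂P_{LinkUp} = 516 − 4P_{LinkUp} + P_{NetOne} = 0 ⇒ P_{LinkUp} = 129 + 0.25P_{NetOne}.
By symmetry P_{NetOne} = P_{LinkUp}; substituting into the reaction function, 0.75P_{LinkUp} = 129 and P_{LinkUp} = 172.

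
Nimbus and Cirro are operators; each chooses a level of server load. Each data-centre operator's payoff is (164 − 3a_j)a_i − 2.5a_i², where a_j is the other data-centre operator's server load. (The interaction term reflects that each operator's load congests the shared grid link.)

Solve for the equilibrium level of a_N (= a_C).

Nimbus's payoff is (164 − 3a_C)a_N − 2.5a_N².
∂π/∂a_N = 164 − 3a_C − 5a_N = 0, so a_N = 32.8 − 0.6a_C.
Setting a_N = a_C in the reaction function: a_N = 32.8 − 0.6a_N, so a_N = 32.8 / 1.6 = 20.5.

20.5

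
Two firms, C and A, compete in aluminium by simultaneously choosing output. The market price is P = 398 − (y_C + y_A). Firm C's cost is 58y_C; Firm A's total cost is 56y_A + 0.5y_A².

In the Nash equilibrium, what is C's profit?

Firm C's profit: π = y_C(398 − (y_C + y_A)) − 58y_C.
∂π/∂y_C = 340 − 2y_C − y_A = 0, so y_C = 170 − 0.5y_A.
For A: ∂π/∂y_A = 342 − 3y_A − y_C = 0 ⇒ y_A = 114 − (1/3)y_C.
Solving the two reaction functions simultaneously: (1 − (−0.5)(−1/3))y_C = 170 − 0.5·114, so (5/6)y_C = 113 and y_C = 135.6.
Then y_A = 114 − (1/3)·135.6 = 68.8.
Price P = 398 − 204.4 = 193.6.
C's profit: (193.6 − 58)·135.6 = 18387.36.

18387.36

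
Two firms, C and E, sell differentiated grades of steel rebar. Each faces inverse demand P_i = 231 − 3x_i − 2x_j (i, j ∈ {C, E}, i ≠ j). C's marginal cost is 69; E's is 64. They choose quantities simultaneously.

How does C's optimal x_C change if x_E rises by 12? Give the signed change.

Firm C's profit: π = x_C(231 − 3x_C − 2x_E) − 69x_C.
∂π/∂x_C = 162 − 6x_C − 2x_E = 0 ⇒ x_C = 27 − (1/3)x_E.
The reaction-function slope is −1/3, so a 12-unit rise in x_E moves x_C by −1/3 × 12 = −4. C's best response falls — the actions are strategic substitutes.

-4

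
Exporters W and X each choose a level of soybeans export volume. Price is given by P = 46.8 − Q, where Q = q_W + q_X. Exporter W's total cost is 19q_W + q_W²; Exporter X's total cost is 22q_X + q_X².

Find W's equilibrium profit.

Exporter W's profit: π = q_W(46.8 − (q_W + q_X)) − 19q_W − q_W².
∂π/∂q_W = 27.8 − 4q_W − q_X = 0, so q_W = 6.95 − 0.25q_X.
By the same steps for X: q_X = 6.2 − 0.25q_W.
Substituting the second reaction function into the first: q_W = 6.95 − 0.25(6.2 − 0.25q_W), which gives 0.9375q_W = 5.4 ⇒ q_W = 5.76.
Then q_X = 6.2 − 0.25·5.76 = 4.76.
Price P = 46.8 − 10.52 = 36.28.
W's profit: (36.28 − 19)·5.76 − (5.76)² = 66.3552.

66.3552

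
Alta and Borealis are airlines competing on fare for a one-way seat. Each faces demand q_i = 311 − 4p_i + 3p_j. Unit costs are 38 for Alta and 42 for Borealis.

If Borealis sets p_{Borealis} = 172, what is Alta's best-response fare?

Alta's profit: π = (p_{Alta} − 38)(311 − 4p_{Alta} + 3p_{Borealis}).
∂π/∂p_{Alta} = 463 − 8p_{Alta} + 3p_{Borealis} = 0 ⇒ p_{Alta} = 57.875 + 0.375p_{Borealis}.
At p_{Borealis} = 172: p_{Alta} = 57.875 + 0.375·172 = 122.375.

122.375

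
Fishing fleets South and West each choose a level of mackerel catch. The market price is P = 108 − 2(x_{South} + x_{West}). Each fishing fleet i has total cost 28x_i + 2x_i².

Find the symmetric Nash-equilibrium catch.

8

Fishing fleet South's profit: π = x_{South}(108 − 2(x_{South} + x_{West})) − 28x_{South} − 2x_{South}².
∂π/∂x_{South} = 80 − 8x_{South} − 2x_{West} = 0, so x_{South} = 10 − 0.25x_{West}.
The game is symmetric, so in equilibrium x_{West} = x_{South}: the reaction function gives 1.25x_{South} = 10, hence x_{South} = 8.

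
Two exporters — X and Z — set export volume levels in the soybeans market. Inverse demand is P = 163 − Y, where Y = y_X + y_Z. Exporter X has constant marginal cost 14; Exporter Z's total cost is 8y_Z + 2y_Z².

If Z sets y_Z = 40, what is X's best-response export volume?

Exporter X's profit: π = y_X(163 − (y_X + y_Z)) − 14y_X.
∂π/∂y_X = 149 − 2y_X − y_Z = 0, so y_X = 74.5 − 0.5y_Z.
At y_Z = 40: y_X = 74.5 − 0.5·40 = 54.5.

54.5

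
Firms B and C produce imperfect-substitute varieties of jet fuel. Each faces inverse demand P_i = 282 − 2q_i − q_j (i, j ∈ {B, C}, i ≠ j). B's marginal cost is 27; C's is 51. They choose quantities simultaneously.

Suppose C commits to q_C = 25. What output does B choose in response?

57.5

Firm B's profit: π = q_B(282 − 2q_B − q_C) − 27q_B.
∂π/∂q_B = 255 − 4q_B − q_C = 0 ⇒ q_B = 63.75 − 0.25q_C.
At q_C = 25: q_B = 63.75 − 0.25·25 = 57.5.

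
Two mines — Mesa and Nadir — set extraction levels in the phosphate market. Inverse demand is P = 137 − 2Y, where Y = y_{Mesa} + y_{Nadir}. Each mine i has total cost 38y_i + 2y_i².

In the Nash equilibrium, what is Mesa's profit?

Mine Mesa's profit: π = y_{Mesa}(137 − 2(y_{Mesa} + y_{Nadir})) − 38y_{Mesa} − 2y_{Mesa}².
∂π/∂y_{Mesa} = 99 − 8y_{Mesa} − 2y_{Nadir} = 0, so y_{Mesa} = 12.375 − 0.25y_{Nadir}.
By symmetry y_{Nadir} = y_{Mesa}; substituting into the reaction function, 1.25y_{Mesa} = 12.375 and y_{Mesa} = 9.9.
Price P = 137 − 2·19.8 = 97.4.
Mesa's profit: (97.4 − 38)·9.9 − 2(9.9)² = 392.04.

392.04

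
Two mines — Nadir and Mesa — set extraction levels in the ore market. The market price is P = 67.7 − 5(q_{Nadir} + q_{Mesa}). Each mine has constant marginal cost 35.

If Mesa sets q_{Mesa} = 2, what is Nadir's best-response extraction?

2.27

Mine Nadir's profit: π = q_{Nadir}(67.7 − 5(q_{Nadir} + q_{Mesa})) − 35q_{Nadir}.
∂π/∂q_{Nadir} = 32.7 − 10q_{Nadir} − 5q_{Mesa} = 0, so q_{Nadir} = 3.27 − 0.5q_{Mesa}.
At q_{Mesa} = 2: q_{Nadir} = 3.27 − 0.5·2 = 2.27.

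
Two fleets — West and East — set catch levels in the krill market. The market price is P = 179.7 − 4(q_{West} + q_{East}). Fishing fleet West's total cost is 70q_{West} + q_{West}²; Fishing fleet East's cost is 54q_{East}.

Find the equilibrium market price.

Fishing fleet West's profit: π = q_{West}(179.7 − 4(q_{West} + q_{East})) − 70q_{West} − q_{West}².
∂π/∂q_{West} = 109.7 − 10q_{West} − 4q_{East} = 0, so q_{West} = 10.97 − 0.4q_{East}.
For East: ∂π/∂q_{East} = 125.7 − 8q_{East} − 4q_{West} = 0 ⇒ q_{East} = 15.7125 − 0.5q_{West}.
Substituting the second reaction function into the first: q_{West} = 10.97 − 0.4(15.7125 − 0.5q_{West}), which gives 0.8q_{West} = 4.685 ⇒ q_{West} = 937/160.
Then q_{East} = 15.7125 − 0.5·(937/160) = 4091/320.
Equilibrium price: P = 179.7 − 4·(1193/64) = 105.1375.

105.1375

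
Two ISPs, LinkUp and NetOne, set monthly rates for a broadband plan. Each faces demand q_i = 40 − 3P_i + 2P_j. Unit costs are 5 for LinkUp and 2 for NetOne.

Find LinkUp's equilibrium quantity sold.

LinkUp's profit: π = (P_{LinkUp} − 5)(40 − 3P_{LinkUp} + 2P_{NetOne}).
∂π/∂P_{LinkUp} = 55 − 6P_{LinkUp} + 2P_{NetOne} = 0 ⇒ P_{LinkUp} = 55/6 + (1/3)P_{NetOne}.
Similarly P_{NetOne} = 23/3 + (1/3)P_{LinkUp}.
Substituting the second reaction function into the first: P_{LinkUp} = 55/6 + (1/3)(23/3 + (1/3)P_{LinkUp}), which gives (8/9)P_{LinkUp} = 211/18 ⇒ P_{LinkUp} = 13.1875.
Then P_{NetOne} = 23/3 + (1/3)·13.1875 = 12.0625.
q_{LinkUp} = 40 − 3·13.1875 + 2·12.0625 = 24.5625.

24.5625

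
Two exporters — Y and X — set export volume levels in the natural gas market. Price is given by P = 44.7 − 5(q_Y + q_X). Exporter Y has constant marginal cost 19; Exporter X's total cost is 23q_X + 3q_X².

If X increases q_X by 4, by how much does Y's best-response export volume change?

Exporter Y's profit: π = q_Y(44.7 − 5(q_Y + q_X)) − 19q_Y.
∂π/∂q_Y = 25.7 − 10q_Y − 5q_X = 0, so q_Y = 2.57 − 0.5q_X.
The reaction-function slope is −0.5, so a 4-unit rise in q_X moves q_Y by −0.5 × 4 = −2. Y's best response falls — the actions are strategic substitutes.

-2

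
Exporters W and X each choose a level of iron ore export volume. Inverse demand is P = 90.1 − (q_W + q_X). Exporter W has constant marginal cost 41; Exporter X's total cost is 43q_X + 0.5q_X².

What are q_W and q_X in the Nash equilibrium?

20.04, 9.02

Exporter W's profit: π = q_W(90.1 − (q_W + q_X)) − 41q_W.
∂π/∂q_W = 49.1 − 2q_W − q_X = 0, so q_W = 24.55 − 0.5q_X.
For X: ∂π/∂q_X = 47.1 − 3q_X − q_W = 0 ⇒ q_X = 15.7 − (1/3)q_W.
Substituting the second reaction function into the first: q_W = 24.55 − 0.5(15.7 − (1/3)q_W), which gives (5/6)q_W = 16.7 ⇒ q_W = 20.04.
Then q_X = 15.7 − (1/3)·20.04 = 9.02.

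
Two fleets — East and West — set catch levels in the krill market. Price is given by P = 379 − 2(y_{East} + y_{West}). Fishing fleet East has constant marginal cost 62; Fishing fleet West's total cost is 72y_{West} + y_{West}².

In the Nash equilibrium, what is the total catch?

94.1

Fishing fleet East's profit: π = y_{East}(379 − 2(y_{East} + y_{West})) − 62y_{East}.
∂π/∂y_{East} = 317 − 4y_{East} − 2y_{West} = 0, so y_{East} = 79.25 − 0.5y_{West}.
For West: ∂π/∂y_{West} = 307 − 6y_{West} − 2y_{East} = 0 ⇒ y_{West} = 307/6 − (1/3)y_{East}.
Solving the two reaction functions simultaneously: (1 − (−0.5)(−1/3))y_{East} = 79.25 − 0.5·(307/6), so (5/6)y_{East} = 161/3 and y_{East} = 64.4.
Then y_{West} = 307/6 − (1/3)·64.4 = 29.7.
Total catch: 64.4 + 29.7 = 94.1.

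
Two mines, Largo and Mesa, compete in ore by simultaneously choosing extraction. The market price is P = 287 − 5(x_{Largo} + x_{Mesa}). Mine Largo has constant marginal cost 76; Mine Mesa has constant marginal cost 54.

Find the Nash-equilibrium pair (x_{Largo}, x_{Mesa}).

Mine Largo's profit: π = x_{Largo}(287 − 5(x_{Largo} + x_{Mesa})) − 76x_{Largo}.
∂π/∂x_{Largo} = 211 − 10x_{Largo} − 5x_{Mesa} = 0, so x_{Largo} = 21.1 − 0.5x_{Mesa}.
By the same steps for Mesa: x_{Mesa} = 23.3 − 0.5x_{Largo}.
Plugging x_{Mesa} into Largo's best response: x_{Largo} = 21.1 − 0.5(23.3 − 0.5x_{Largo}) ⇒ 0.75x_{Largo} = 9.45, so x_{Largo} = 12.6.
Then x_{Mesa} = 23.3 − 0.5·12.6 = 17.

12.6, 17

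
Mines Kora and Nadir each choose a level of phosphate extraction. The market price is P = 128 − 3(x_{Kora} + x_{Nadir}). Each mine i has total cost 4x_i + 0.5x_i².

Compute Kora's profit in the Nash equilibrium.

Mine Kora's profit: π = x_{Kora}(128 − 3(x_{Kora} + x_{Nadir})) − 4x_{Kora} − 0.5x_{Kora}².
∂π/∂x_{Kora} = 124 − 7x_{Kora} − 3x_{Nadir} = 0, so x_{Kora} = 124/7 − (3/7)x_{Nadir}.
The game is symmetric, so in equilibrium x_{Nadir} = x_{Kora}: the reaction function gives (10/7)x_{Kora} = 124/7, hence x_{Kora} = 12.4.
Price P = 128 − 3·24.8 = 53.6.
Kora's profit: (53.6 − 4)·12.4 − 0.5(12.4)² = 538.16.

538.16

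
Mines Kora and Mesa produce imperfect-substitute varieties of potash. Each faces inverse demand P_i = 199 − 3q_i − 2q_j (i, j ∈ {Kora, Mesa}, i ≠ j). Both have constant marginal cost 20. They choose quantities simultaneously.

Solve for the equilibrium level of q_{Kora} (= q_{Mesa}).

22.375

Mine Kora's profit: π = q_{Kora}(199 − 3q_{Kora} − 2q_{Mesa}) − 20q_{Kora}.
∂π/∂q_{Kora} = 179 − 6q_{Kora} − 2q_{Mesa} = 0 ⇒ q_{Kora} = 179/6 − (1/3)q_{Mesa}.
Setting q_{Kora} = q_{Mesa} in the reaction function: q_{Kora} = 179/6 − (1/3)q_{Kora}, so q_{Kora} = (179/6) / (4/3) = 22.375.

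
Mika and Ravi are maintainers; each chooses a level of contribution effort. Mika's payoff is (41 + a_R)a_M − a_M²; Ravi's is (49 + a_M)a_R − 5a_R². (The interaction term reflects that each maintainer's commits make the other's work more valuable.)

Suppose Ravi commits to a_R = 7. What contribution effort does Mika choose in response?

24

Expanding Mika's payoff: 41a_M + a_Ra_M − a_M².
∂π/∂a_M = 41 + a_R − 2a_M = 0, so a_M = 20.5 + 0.5a_R.
At a_R = 7: a_M = 20.5 + 0.5·7 = 24.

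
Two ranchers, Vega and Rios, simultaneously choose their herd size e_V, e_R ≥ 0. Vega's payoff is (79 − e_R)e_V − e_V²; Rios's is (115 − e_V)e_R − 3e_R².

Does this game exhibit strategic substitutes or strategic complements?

strategic substitutes

Expanding Vega's payoff: 79e_V − e_Re_V − e_V².
∂π/∂e_V = 79 − e_R − 2e_V = 0, so e_V = 39.5 − 0.5e_R.
The best-response slope de_V/de_R = −0.5 < 0: the reaction function is downward-sloping, so the choices are strategic substitutes.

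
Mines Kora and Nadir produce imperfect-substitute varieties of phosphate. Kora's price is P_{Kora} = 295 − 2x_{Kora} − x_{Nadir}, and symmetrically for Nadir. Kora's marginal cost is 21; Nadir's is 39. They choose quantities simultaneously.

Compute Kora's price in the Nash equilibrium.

Mine Kora's profit: π = x_{Kora}(295 − 2x_{Kora} − x_{Nadir}) − 21x_{Kora}.
∂π/∂x_{Kora} = 274 − 4x_{Kora} − x_{Nadir} = 0 ⇒ x_{Kora} = 68.5 − 0.25x_{Nadir}.
Similarly x_{Nadir} = 64 − 0.25x_{Kora}.
Plugging x_{Nadir} into Kora's best response: x_{Kora} = 68.5 − 0.25(64 − 0.25x_{Kora}) ⇒ 0.9375x_{Kora} = 52.5, so x_{Kora} = 56.
Then x_{Nadir} = 64 − 0.25·56 = 50.
P_{Kora} = 295 − 2·56 − 50 = 133.

133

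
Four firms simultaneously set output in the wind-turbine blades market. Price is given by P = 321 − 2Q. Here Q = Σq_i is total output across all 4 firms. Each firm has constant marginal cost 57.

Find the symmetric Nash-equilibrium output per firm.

26.4

A representative firm's profit is π_i = q_i(321 − 2Q) − 57q_i, with Q = q_i + Σ_{j≠i} q_j.
First-order condition: 264 − 4q_i − 2Σ_{j≠i} q_j = 0.
With identical firms, set every q_j = q: then 264 − 4q − 6q = 0, i.e. q = 264/10 = 26.4.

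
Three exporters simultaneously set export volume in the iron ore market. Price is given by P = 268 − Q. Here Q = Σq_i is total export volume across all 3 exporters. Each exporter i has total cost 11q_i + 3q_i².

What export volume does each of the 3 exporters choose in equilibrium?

25.7

A representative exporter's profit is π_i = q_i(268 − Q) − 11q_i − 3q_i², with Q = q_i + Σ_{j≠i} q_j.
First-order condition: 257 − 8q_i − Σ_{j≠i} q_j = 0.
In a symmetric equilibrium every exporter chooses the same q, so Σ_{j≠i} q_j = 2q. The condition becomes 257 − 10q = 0, giving q = 257/10 = 25.7.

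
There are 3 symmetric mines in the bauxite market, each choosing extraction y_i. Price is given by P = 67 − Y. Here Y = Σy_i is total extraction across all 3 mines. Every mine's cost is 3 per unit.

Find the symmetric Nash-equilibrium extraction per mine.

16

A representative mine's profit is π_i = y_i(67 − Y) − 3y_i, with Y = y_i + Σ_{j≠i} y_j.
First-order condition: 64 − 2y_i − Σ_{j≠i} y_j = 0.
In a symmetric equilibrium every mine chooses the same y, so Σ_{j≠i} y_j = 2y. The condition becomes 64 − 4y = 0, giving y = 64/4 = 16.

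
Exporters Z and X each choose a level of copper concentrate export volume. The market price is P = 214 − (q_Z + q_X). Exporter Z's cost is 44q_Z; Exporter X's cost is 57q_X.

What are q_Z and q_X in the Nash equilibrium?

Exporter Z's profit: π = q_Z(214 − (q_Z + q_X)) − 44q_Z.
∂π/∂q_Z = 170 − 2q_Z − q_X = 0, so q_Z = 85 − 0.5q_X.
By the same steps for X: q_X = 78.5 − 0.5q_Z.
Solving the two reaction functions simultaneously: (1 − (−0.5)(−0.5))q_Z = 85 − 0.5·78.5, so 0.75q_Z = 45.75 and q_Z = 61.
Then q_X = 78.5 − 0.5·61 = 48.

61, 48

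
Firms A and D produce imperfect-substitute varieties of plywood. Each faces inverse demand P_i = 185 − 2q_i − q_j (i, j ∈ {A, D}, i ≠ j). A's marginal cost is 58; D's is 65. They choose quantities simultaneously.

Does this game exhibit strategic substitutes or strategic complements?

Firm A's profit: π = q_A(185 − 2q_A − q_D) − 58q_A.
∂π/∂q_A = 127 − 4q_A − q_D = 0 ⇒ q_A = 31.75 − 0.25q_D.
The best-response slope dq_A/dq_D = −0.25 < 0: the reaction function is downward-sloping, so the choices are strategic substitutes.

strategic substitutes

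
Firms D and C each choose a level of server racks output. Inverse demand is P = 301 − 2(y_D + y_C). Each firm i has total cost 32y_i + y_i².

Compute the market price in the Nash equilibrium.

Firm D's profit: π = y_D(301 − 2(y_D + y_C)) − 32y_D − y_D².
∂π/∂y_D = 269 − 6y_D − 2y_C = 0, so y_D = 269/6 − (1/3)y_C.
The game is symmetric, so in equilibrium y_C = y_D: the reaction function gives (4/3)y_D = 269/6, hence y_D = 33.625.
Equilibrium price: P = 301 − 2·67.25 = 166.5.

166.5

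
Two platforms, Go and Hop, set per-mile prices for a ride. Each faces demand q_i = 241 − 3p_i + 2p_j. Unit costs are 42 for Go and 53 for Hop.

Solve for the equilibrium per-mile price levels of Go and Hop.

93.8125, 97.9375

Go's profit: π = (p_{Go} − 42)(241 − 3p_{Go} + 2p_{Hop}).
∂π/∂p_{Go} = 367 − 6p_{Go} + 2p_{Hop} = 0 ⇒ p_{Go} = 367/6 + (1/3)p_{Hop}.
Similarly p_{Hop} = 200/3 + (1/3)p_{Go}.
Substituting the second reaction function into the first: p_{Go} = 367/6 + (1/3)(200/3 + (1/3)p_{Go}), which gives (8/9)p_{Go} = 1501/18 ⇒ p_{Go} = 93.8125.
Then p_{Hop} = 200/3 + (1/3)·93.8125 = 97.9375.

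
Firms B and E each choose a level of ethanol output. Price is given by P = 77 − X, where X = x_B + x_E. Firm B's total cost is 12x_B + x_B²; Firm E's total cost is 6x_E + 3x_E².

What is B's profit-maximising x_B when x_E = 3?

Firm B's profit: π = x_B(77 − (x_B + x_E)) − 12x_B − x_B².
∂π/∂x_B = 65 − 4x_B − x_E = 0, so x_B = 16.25 − 0.25x_E.
At x_E = 3: x_B = 16.25 − 0.25·3 = 15.5.

15.5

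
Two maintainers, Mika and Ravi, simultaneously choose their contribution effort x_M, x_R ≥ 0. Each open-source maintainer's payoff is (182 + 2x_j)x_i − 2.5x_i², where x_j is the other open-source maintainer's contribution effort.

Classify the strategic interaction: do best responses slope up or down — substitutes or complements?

strategic complements

Mika's payoff is (182 + 2x_R)x_M − 2.5x_M².
∂π/∂x_M = 182 + 2x_R − 5x_M = 0, so x_M = 36.4 + 0.4x_R.
The best-response slope dx_M/dx_R = 0.4 > 0: the reaction function is upward-sloping, so the choices are strategic complements.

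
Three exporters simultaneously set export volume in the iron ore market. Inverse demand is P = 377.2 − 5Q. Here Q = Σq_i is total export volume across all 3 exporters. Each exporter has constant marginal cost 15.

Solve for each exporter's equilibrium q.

A representative exporter's profit is π_i = q_i(377.2 − 5Q) − 15q_i, with Q = q_i + Σ_{j≠i} q_j.
First-order condition: 362.2 − 10q_i − 5Σ_{j≠i} q_j = 0.
In a symmetric equilibrium every exporter chooses the same q, so Σ_{j≠i} q_j = 2q. The condition becomes 362.2 − 20q = 0, giving q = 362.2/20 = 18.11.

18.11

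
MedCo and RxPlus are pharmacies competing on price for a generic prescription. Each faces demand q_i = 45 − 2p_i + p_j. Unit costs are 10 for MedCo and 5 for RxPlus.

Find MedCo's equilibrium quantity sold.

22

MedCo's profit: π = (p_{MedCo} − 10)(45 − 2p_{MedCo} + p_{RxPlus}).
∂π/∂p_{MedCo} = 65 − 4p_{MedCo} + p_{RxPlus} = 0 ⇒ p_{MedCo} = 16.25 + 0.25p_{RxPlus}.
Similarly p_{RxPlus} = 13.75 + 0.25p_{MedCo}.
Substituting the second reaction function into the first: p_{MedCo} = 16.25 + 0.25(13.75 + 0.25p_{MedCo}), which gives 0.9375p_{MedCo} = 19.6875 ⇒ p_{MedCo} = 21.
Then p_{RxPlus} = 13.75 + 0.25·21 = 19.
q_{MedCo} = 45 − 2·21 + 19 = 22.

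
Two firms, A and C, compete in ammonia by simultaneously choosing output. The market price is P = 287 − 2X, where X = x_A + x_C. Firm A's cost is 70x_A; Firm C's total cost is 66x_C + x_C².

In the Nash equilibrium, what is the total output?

Firm A's profit: π = x_A(287 − 2(x_A + x_C)) − 70x_A.
∂π/∂x_A = 217 − 4x_A − 2x_C = 0, so x_A = 54.25 − 0.5x_C.
For C: ∂π/∂x_C = 221 − 6x_C − 2x_A = 0 ⇒ x_C = 221/6 − (1/3)x_A.
Substituting the second reaction function into the first: x_A = 54.25 − 0.5(221/6 − (1/3)x_A), which gives (5/6)x_A = 215/6 ⇒ x_A = 43.
Then x_C = 221/6 − (1/3)·43 = 22.5.
Total output: 43 + 22.5 = 65.5.

65.5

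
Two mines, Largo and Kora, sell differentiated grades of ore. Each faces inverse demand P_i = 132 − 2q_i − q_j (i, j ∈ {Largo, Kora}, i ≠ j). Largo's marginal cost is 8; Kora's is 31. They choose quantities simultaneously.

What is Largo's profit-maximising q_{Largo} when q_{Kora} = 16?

Mine Largo's profit: π = q_{Largo}(132 − 2q_{Largo} − q_{Kora}) − 8q_{Largo}.
∂π/∂q_{Largo} = 124 − 4q_{Largo} − q_{Kora} = 0 ⇒ q_{Largo} = 31 − 0.25q_{Kora}.
At q_{Kora} = 16: q_{Largo} = 31 − 0.25·16 = 27.

27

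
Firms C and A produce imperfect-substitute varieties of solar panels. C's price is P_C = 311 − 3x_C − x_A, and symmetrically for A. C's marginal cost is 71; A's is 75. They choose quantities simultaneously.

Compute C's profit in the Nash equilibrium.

Firm C's profit: π = x_C(311 − 3x_C − x_A) − 71x_C.
∂π/∂x_C = 240 − 6x_C − x_A = 0 ⇒ x_C = 40 − (1/6)x_A.
Similarly x_A = 118/3 − (1/6)x_C.
Plugging x_A into C's best response: x_C = 40 − (1/6)(118/3 − (1/6)x_C) ⇒ (35/36)x_C = 301/9, so x_C = 34.4.
Then x_A = 118/3 − (1/6)·34.4 = 33.6.
P_C = 311 − 3·34.4 − 33.6 = 174.2.
Profit = (174.2 − 71)·34.4 = 3550.08.

3550.08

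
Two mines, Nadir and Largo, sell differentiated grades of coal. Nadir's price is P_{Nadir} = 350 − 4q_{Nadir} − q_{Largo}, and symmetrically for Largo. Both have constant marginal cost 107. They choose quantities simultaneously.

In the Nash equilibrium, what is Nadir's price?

215

Mine Nadir's profit: π = q_{Nadir}(350 − 4q_{Nadir} − q_{Largo}) − 107q_{Nadir}.
∂π/∂q_{Nadir} = 243 − 8q_{Nadir} − q_{Largo} = 0 ⇒ q_{Nadir} = 30.375 − 0.125q_{Largo}.
By symmetry q_{Largo} = q_{Nadir}; substituting into the reaction function, 1.125q_{Nadir} = 30.375 and q_{Nadir} = 27.
P_{Nadir} = 350 − 4·27 − 27 = 215.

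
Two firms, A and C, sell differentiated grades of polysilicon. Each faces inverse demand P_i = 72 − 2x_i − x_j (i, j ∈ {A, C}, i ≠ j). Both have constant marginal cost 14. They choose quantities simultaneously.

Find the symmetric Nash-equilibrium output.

11.6

Firm A's profit: π = x_A(72 − 2x_A − x_C) − 14x_A.
∂π/∂x_A = 58 − 4x_A − x_C = 0 ⇒ x_A = 14.5 − 0.25x_C.
The game is symmetric, so in equilibrium x_C = x_A: the reaction function gives 1.25x_A = 14.5, hence x_A = 11.6.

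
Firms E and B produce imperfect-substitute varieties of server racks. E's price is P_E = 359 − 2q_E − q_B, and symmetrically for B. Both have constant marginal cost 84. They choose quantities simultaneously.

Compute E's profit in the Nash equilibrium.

6050

Firm E's profit: π = q_E(359 − 2q_E − q_B) − 84q_E.
∂π/∂q_E = 275 − 4q_E − q_B = 0 ⇒ q_E = 68.75 − 0.25q_B.
Setting q_E = q_B in the reaction function: q_E = 68.75 − 0.25q_E, so q_E = 68.75 / 1.25 = 55.
P_E = 359 − 2·55 − 55 = 194.
Profit = (194 − 84)·55 = 6050.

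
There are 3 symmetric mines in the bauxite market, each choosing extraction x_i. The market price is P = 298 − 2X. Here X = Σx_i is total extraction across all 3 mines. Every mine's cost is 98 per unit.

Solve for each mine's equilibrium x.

25

A representative mine's profit is π_i = x_i(298 − 2X) − 98x_i, with X = x_i + Σ_{j≠i} x_j.
First-order condition: 200 − 4x_i − 2Σ_{j≠i} x_j = 0.
In a symmetric equilibrium every mine chooses the same x, so Σ_{j≠i} x_j = 2x. The condition becomes 200 − 8x = 0, giving x = 200/8 = 25.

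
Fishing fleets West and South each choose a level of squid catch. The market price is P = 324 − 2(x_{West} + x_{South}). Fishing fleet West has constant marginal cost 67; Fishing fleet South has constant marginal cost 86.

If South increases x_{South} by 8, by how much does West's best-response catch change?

-4

Fishing fleet West's profit: π = x_{West}(324 − 2(x_{West} + x_{South})) − 67x_{West}.
∂π/∂x_{West} = 257 − 4x_{West} − 2x_{South} = 0, so x_{West} = 64.25 − 0.5x_{South}.
The reaction-function slope is −0.5, so an 8-unit rise in x_{South} moves x_{West} by −0.5 × 8 = −4. West's best response falls — the actions are strategic substitutes.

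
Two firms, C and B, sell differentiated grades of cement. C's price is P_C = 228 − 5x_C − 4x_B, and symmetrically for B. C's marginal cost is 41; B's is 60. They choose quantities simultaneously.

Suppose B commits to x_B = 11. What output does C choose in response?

14.3

Firm C's profit: π = x_C(228 − 5x_C − 4x_B) − 41x_C.
∂π/∂x_C = 187 − 10x_C − 4x_B = 0 ⇒ x_C = 18.7 − 0.4x_B.
At x_B = 11: x_C = 18.7 − 0.4·11 = 14.3.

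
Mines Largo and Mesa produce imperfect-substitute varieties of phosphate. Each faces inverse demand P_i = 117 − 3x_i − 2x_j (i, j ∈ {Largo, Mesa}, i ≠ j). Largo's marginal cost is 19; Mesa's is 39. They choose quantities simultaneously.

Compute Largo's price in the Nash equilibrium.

Mine Largo's profit: π = x_{Largo}(117 − 3x_{Largo} − 2x_{Mesa}) − 19x_{Largo}.
∂π/∂x_{Largo} = 98 − 6x_{Largo} − 2x_{Mesa} = 0 ⇒ x_{Largo} = 49/3 − (1/3)x_{Mesa}.
Similarly x_{Mesa} = 13 − (1/3)x_{Largo}.
Plugging x_{Mesa} into Largo's best response: x_{Largo} = 49/3 − (1/3)(13 − (1/3)x_{Largo}) ⇒ (8/9)x_{Largo} = 12, so x_{Largo} = 13.5.
Then x_{Mesa} = 13 − (1/3)·13.5 = 8.5.
P_{Largo} = 117 − 3·13.5 − 2·8.5 = 59.5.

59.5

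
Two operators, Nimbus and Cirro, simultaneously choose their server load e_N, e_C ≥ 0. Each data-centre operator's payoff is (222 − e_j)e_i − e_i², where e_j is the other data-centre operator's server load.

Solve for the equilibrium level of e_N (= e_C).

74

Nimbus's payoff is (222 − e_C)e_N − e_N².
∂π/∂e_N = 222 − e_C − 2e_N = 0, so e_N = 111 − 0.5e_C.
By symmetry e_C = e_N; substituting into the reaction function, 1.5e_N = 111 and e_N = 74.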